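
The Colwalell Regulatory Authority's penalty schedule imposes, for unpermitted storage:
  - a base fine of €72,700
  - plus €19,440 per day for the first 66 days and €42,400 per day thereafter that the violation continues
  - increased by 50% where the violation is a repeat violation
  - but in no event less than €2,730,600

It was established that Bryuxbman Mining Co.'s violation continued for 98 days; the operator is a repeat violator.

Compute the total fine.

First 66 days: 66 × €19,440 = €1,283,040
Remaining days: (98 − 66) × €42,400 = €1,356,800
Per-day component: €1,283,040 + €1,356,800 = €2,639,840
Base plus per-day: €72,700 + €2,639,840 = €2,712,540
Enhancement: 50% of €2,712,540 = €1,356,270
Enhanced fine: €2,712,540 + €1,356,270 = €4,068,810
Minimum €2,730,600: €4,068,810 meets the minimum, no increase.

€4,068,810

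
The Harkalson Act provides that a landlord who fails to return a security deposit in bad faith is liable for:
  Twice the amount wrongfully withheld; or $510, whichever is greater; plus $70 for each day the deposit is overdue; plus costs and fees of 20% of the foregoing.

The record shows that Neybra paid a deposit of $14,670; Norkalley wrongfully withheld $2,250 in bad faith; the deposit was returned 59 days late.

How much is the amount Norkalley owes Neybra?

Doubled: 2 × $2,250 = $4,500
Minimum $510: $4,500 meets the minimum, no increase.
Late-return penalty: 59 × $70 = $4,130
Damages plus late penalty: $4,500 + $4,130 = $8,630
Costs and fees: 20% of $8,630 = $1,726
Total recovery: $8,630 + $1,726 = $10,356

$10,356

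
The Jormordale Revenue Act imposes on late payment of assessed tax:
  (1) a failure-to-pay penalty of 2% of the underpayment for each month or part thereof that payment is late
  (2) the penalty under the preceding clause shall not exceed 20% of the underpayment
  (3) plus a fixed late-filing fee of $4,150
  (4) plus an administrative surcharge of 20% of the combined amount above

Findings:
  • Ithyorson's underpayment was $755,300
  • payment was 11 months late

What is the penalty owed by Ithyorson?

$186,252

Accrued rate: 2% × 11 = 22%, capped at 20% → 20%
Failure-to-pay penalty: 20% of $755,300 = $151,060
Penalty before surcharge: $151,060 + $4,150 = $155,210
Administrative surcharge: 20% of $155,210 = $31,042
Total penalty: $155,210 + $31,042 = $186,252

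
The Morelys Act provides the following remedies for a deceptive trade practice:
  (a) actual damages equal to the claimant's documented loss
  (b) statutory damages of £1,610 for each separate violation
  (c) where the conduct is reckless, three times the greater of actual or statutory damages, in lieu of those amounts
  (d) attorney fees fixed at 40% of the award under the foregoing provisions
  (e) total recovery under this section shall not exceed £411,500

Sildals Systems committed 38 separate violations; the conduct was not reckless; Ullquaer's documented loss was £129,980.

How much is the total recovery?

Statutory damages: 38 × £1,610 = £61,180
Conduct not reckless: the in-lieu enhancement does not apply.
Actual plus statutory damages: £129,980 + £61,180 = £191,160
Attorney fees: 40% of £191,160 = £76,464
Total before cap: £191,160 + £76,464 = £267,624
Cap at £411,500: £267,624 is within the cap, no reduction.

£267,624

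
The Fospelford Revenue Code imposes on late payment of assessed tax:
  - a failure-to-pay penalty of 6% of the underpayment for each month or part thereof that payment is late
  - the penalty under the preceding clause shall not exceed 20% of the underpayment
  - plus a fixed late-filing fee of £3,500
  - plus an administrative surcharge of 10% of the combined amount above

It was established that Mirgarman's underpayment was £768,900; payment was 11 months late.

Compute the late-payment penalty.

Accrued rate: 6% × 11 = 66%, capped at 20% → 20%
Failure-to-pay penalty: 20% of £768,900 = £153,780
Penalty before surcharge: £153,780 + £3,500 = £157,280
Administrative surcharge: 10% of £157,280 = £15,728
Total penalty: £157,280 + £15,728 = £173,008

£173,008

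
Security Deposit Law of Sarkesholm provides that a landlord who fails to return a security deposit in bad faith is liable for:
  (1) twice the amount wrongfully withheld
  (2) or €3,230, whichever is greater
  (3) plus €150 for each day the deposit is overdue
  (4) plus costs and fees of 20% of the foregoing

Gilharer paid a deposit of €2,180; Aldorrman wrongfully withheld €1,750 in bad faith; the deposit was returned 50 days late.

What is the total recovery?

Doubled: 2 × €1,750 = €3,500
Minimum €3,230: €3,500 meets the minimum, no increase.
Late-return penalty: 50 × €150 = €7,500
Damages plus late penalty: €3,500 + €7,500 = €11,000
Costs and fees: 20% of €11,000 = €2,200
Total recovery: €11,000 + €2,200 = €13,200

€13,200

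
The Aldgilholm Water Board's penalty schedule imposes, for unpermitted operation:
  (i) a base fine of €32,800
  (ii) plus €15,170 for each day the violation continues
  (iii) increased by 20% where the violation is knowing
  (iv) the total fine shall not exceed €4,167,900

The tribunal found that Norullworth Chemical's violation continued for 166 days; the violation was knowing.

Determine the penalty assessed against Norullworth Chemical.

Per-day component: 166 × €15,170 = €2,518,220
Base plus per-day: €32,800 + €2,518,220 = €2,551,020
Enhancement: 20% of €2,551,020 = €510,204
Enhanced fine: €2,551,020 + €510,204 = €3,061,224
Cap at €4,167,900: €3,061,224 is within the cap, no reduction.

€3,061,224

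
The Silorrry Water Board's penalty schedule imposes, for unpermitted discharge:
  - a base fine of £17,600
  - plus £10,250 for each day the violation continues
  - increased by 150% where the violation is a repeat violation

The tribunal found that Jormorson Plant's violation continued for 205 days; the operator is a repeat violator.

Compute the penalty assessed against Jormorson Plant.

Per-day component: 205 × £10,250 = £2,101,250
Base plus per-day: £17,600 + £2,101,250 = £2,118,850
Enhancement: 150% of £2,118,850 = £3,178,275
Enhanced fine: £2,118,850 + £3,178,275 = £5,297,125

Civil penalty: £5,297,125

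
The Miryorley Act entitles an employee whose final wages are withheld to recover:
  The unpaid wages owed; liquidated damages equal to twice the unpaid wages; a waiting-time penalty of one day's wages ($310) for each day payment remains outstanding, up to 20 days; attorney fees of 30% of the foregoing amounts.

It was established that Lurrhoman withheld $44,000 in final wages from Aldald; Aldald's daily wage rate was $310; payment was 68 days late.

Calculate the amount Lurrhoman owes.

Doubled: 2 × $44,000 = $88,000
Penalty days: min(68, 20) = 20
Waiting-time penalty: 20 × $310 = $6,200
Subtotal: $44,000 + $88,000 + $6,200 = $138,200
Attorney fees: 30% of $138,200 = $41,460
Total award: $138,200 + $41,460 = $179,660

$179,660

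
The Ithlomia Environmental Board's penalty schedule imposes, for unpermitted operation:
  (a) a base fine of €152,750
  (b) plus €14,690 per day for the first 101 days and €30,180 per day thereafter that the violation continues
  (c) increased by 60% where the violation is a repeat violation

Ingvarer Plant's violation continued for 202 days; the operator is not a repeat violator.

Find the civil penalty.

First 101 days: 101 × €14,690 = €1,483,690
Remaining days: (202 − 101) × €30,180 = €3,048,180
Per-day component: €1,483,690 + €3,048,180 = €4,531,870
Base plus per-day: €152,750 + €4,531,870 = €4,684,620
The operator is not a repeat violator: no 60% increase.

€4,684,620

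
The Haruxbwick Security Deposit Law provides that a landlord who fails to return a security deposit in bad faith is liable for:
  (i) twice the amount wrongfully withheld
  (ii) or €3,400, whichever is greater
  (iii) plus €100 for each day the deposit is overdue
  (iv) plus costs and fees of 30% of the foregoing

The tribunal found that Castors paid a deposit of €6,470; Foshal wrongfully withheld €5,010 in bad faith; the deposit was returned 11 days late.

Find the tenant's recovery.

€14,456

Doubled: 2 × €5,010 = €10,020
Minimum €3,400: €10,020 meets the minimum, no increase.
Late-return penalty: 11 × €100 = €1,100
Damages plus late penalty: €10,020 + €1,100 = €11,120
Costs and fees: 30% of €11,120 = €3,336
Total recovery: €11,120 + €3,336 = €14,456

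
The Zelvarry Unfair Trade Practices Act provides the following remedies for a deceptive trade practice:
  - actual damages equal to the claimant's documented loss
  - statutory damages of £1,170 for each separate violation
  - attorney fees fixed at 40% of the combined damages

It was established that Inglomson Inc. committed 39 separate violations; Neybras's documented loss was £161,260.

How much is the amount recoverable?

£289,646

Statutory damages: 39 × £1,170 = £45,630
Combined damages: £161,260 + £45,630 = £206,890
Attorney fees: 40% of £206,890 = £82,756
Total recovery: £206,890 + £82,756 = £289,646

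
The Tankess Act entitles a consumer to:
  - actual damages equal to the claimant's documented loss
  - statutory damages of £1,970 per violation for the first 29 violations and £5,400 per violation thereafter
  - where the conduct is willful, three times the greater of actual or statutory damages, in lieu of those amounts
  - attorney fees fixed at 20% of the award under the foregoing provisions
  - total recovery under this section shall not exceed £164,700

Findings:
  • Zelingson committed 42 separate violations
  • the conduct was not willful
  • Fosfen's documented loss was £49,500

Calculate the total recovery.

£164,700

First 29 violations: 29 × £1,970 = £57,130
Remaining violations: (42 − 29) × £5,400 = £70,200
Statutory damages: £57,130 + £70,200 = £127,330
Conduct not willful: the in-lieu enhancement does not apply.
Actual plus statutory damages: £49,500 + £127,330 = £176,830
Attorney fees: 20% of £176,830 = £35,366
Total before cap: £176,830 + £35,366 = £212,196
Cap at £164,700: £212,196 exceeds the cap → £164,700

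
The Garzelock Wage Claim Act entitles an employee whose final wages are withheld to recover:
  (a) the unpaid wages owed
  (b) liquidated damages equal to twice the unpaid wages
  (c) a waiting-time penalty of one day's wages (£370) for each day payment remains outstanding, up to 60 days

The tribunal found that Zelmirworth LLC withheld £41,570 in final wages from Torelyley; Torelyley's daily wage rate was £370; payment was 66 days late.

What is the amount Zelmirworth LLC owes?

Doubled: 2 × £41,570 = £83,140
Penalty days: min(66, 60) = 60
Waiting-time penalty: 60 × £370 = £22,200
Total award: £41,570 + £83,140 + £22,200 = £146,910

£146,910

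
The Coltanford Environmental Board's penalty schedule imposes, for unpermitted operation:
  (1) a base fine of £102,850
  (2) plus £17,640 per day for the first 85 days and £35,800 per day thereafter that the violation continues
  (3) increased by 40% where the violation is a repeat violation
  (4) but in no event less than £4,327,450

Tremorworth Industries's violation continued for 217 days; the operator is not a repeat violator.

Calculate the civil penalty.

Civil penalty: £6,327,850

First 85 days: 85 × £17,640 = £1,499,400
Remaining days: (217 − 85) × £35,800 = £4,725,600
Per-day component: £1,499,400 + £4,725,600 = £6,225,000
Base plus per-day: £102,850 + £6,225,000 = £6,327,850
The operator is not a repeat violator: no 40% increase.
Minimum £4,327,450: £6,327,850 meets the minimum, no increase.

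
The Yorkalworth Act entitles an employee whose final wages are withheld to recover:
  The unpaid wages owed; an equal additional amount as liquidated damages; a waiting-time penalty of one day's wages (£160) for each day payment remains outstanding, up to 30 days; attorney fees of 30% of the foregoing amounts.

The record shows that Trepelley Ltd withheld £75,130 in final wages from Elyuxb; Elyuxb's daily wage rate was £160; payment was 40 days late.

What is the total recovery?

£201,578

Liquidated damages (equal amount): £75,130
Penalty days: min(40, 30) = 30
Waiting-time penalty: 30 × £160 = £4,800
Subtotal: £75,130 + £75,130 + £4,800 = £155,060
Attorney fees: 30% of £155,060 = £46,518
Total award: £155,060 + £46,518 = £201,578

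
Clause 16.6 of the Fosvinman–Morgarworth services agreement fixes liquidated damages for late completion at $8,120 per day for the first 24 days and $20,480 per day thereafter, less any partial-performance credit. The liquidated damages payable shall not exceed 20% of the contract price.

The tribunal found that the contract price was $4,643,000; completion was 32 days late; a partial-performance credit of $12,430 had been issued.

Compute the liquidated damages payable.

First 24 days: 24 × $8,120 = $194,880
Remaining days: (32 − 24) × $20,480 = $163,840
Accrued per-day damages: $194,880 + $163,840 = $358,720
Less partial-performance credit: $358,720 − $12,430 = $346,290
Cap: 20% of $4,643,000 = $928,600
Cap at $928,600: $346,290 is within the cap, no reduction.

$346,290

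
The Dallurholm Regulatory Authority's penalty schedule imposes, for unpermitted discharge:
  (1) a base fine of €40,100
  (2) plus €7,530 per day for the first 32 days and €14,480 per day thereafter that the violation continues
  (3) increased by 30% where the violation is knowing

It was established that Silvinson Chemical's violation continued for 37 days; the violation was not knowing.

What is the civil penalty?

First 32 days: 32 × €7,530 = €240,960
Remaining days: (37 − 32) × €14,480 = €72,400
Per-day component: €240,960 + €72,400 = €313,360
Base plus per-day: €40,100 + €313,360 = €353,460
The violation was not knowing: no 30% increase.

€353,460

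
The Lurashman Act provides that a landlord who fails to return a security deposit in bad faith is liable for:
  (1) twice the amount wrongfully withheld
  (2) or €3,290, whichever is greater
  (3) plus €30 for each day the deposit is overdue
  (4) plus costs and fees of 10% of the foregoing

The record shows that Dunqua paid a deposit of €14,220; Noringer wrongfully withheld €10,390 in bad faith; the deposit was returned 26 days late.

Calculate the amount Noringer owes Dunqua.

Recovery: €23,716

Doubled: 2 × €10,390 = €20,780
Minimum €3,290: €20,780 meets the minimum, no increase.
Late-return penalty: 26 × €30 = €780
Damages plus late penalty: €20,780 + €780 = €21,560
Costs and fees: 10% of €21,560 = €2,156
Total recovery: €21,560 + €2,156 = €23,716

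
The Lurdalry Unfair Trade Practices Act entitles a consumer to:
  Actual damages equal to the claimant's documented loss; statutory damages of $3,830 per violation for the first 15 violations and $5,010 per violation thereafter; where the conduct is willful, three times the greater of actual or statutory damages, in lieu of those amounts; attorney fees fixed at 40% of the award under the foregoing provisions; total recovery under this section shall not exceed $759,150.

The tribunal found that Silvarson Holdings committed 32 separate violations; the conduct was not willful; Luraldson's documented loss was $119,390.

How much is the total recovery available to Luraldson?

$366,814

First 15 violations: 15 × $3,830 = $57,450
Remaining violations: (32 − 15) × $5,010 = $85,170
Statutory damages: $57,450 + $85,170 = $142,620
Conduct not willful: the in-lieu enhancement does not apply.
Actual plus statutory damages: $119,390 + $142,620 = $262,010
Attorney fees: 40% of $262,010 = $104,804
Total before cap: $262,010 + $104,804 = $366,814
Cap at $759,150: $366,814 is within the cap, no reduction.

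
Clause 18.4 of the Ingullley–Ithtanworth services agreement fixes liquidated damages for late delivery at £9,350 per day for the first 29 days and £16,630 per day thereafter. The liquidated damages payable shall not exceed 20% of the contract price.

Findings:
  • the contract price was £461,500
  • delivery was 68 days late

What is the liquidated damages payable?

£92,300

First 29 days: 29 × £9,350 = £271,150
Remaining days: (68 − 29) × £16,630 = £648,570
Accrued per-day damages: £271,150 + £648,570 = £919,720
Cap: 20% of £461,500 = £92,300
Cap at £92,300: £919,720 exceeds the cap → £92,300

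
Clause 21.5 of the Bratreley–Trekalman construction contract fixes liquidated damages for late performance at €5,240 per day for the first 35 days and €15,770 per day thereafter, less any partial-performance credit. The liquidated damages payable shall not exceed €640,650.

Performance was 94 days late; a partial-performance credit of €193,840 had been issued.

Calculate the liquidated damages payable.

€640,650

First 35 days: 35 × €5,240 = €183,400
Remaining days: (94 − 35) × €15,770 = €930,430
Accrued per-day damages: €183,400 + €930,430 = €1,113,830
Less partial-performance credit: €1,113,830 − €193,840 = €919,990
Cap at €640,650: €919,990 exceeds the cap → €640,650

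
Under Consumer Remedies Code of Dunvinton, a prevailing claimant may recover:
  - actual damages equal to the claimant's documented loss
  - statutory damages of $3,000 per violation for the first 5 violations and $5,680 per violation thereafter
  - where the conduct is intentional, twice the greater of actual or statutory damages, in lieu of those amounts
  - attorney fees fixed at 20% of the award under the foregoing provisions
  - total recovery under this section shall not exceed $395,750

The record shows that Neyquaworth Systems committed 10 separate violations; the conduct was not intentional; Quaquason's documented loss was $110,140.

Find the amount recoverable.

$184,248

First 5 violations: 5 × $3,000 = $15,000
Remaining violations: (10 − 5) × $5,680 = $28,400
Statutory damages: $15,000 + $28,400 = $43,400
Conduct not intentional: the in-lieu enhancement does not apply.
Actual plus statutory damages: $110,140 + $43,400 = $153,540
Attorney fees: 20% of $153,540 = $30,708
Total before cap: $153,540 + $30,708 = $184,248
Cap at $395,750: $184,248 is within the cap, no reduction.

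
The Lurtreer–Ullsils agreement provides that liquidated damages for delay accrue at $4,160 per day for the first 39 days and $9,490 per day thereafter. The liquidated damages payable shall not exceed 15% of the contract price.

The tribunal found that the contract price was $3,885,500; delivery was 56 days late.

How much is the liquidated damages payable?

$323,570

First 39 days: 39 × $4,160 = $162,240
Remaining days: (56 − 39) × $9,490 = $161,330
Accrued per-day damages: $162,240 + $161,330 = $323,570
Cap: 15% of $3,885,500 = $582,825
Cap at $582,825: $323,570 is within the cap, no reduction.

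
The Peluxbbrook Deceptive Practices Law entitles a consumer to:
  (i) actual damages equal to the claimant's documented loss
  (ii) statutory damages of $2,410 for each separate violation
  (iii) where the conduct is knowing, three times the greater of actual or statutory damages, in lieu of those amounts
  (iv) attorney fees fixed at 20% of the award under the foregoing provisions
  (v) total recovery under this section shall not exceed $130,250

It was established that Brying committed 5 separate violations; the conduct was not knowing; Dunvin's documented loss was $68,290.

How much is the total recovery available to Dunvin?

Total recovery: $96,408

Statutory damages: 5 × $2,410 = $12,050
Conduct not knowing: the in-lieu enhancement does not apply.
Actual plus statutory damages: $68,290 + $12,050 = $80,340
Attorney fees: 20% of $80,340 = $16,068
Total before cap: $80,340 + $16,068 = $96,408
Cap at $130,250: $96,408 is within the cap, no reduction.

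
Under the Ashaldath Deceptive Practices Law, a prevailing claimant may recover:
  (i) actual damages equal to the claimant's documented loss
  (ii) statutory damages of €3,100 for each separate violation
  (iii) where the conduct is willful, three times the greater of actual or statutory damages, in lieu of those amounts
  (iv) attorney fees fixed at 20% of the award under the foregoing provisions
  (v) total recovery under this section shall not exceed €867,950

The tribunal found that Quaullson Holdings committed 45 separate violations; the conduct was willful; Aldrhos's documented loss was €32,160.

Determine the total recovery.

Statutory damages: 45 × €3,100 = €139,500
Greater of actual damages (€32,160) or statutory damages (€139,500): €139,500
Trebled: 3 × €139,500 = €418,500
Attorney fees: 20% of €418,500 = €83,700
Total before cap: €418,500 + €83,700 = €502,200
Cap at €867,950: €502,200 is within the cap, no reduction.

Total recovery: €502,200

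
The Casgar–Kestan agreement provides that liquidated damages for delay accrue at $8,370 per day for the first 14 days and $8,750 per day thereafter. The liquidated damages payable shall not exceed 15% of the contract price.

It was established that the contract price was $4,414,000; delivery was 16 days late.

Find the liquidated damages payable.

$134,680

First 14 days: 14 × $8,370 = $117,180
Remaining days: (16 − 14) × $8,750 = $17,500
Accrued per-day damages: $117,180 + $17,500 = $134,680
Cap: 15% of $4,414,000 = $662,100
Cap at $662,100: $134,680 is within the cap, no reduction.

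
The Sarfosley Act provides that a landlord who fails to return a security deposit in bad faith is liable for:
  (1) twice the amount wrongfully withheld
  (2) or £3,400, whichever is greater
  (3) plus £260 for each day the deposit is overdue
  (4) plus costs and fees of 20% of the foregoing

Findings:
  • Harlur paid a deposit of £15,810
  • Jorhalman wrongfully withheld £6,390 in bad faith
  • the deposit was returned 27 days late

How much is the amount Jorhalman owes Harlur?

Recovery: £23,760

Doubled: 2 × £6,390 = £12,780
Minimum £3,400: £12,780 meets the minimum, no increase.
Late-return penalty: 27 × £260 = £7,020
Damages plus late penalty: £12,780 + £7,020 = £19,800
Costs and fees: 20% of £19,800 = £3,960
Total recovery: £19,800 + £3,960 = £23,760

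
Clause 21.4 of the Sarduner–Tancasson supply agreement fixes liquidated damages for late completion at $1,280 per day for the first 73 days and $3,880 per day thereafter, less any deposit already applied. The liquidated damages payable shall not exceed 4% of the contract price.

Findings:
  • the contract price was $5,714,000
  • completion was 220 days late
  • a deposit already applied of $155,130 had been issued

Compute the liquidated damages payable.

$228,560

First 73 days: 73 × $1,280 = $93,440
Remaining days: (220 − 73) × $3,880 = $570,360
Accrued per-day damages: $93,440 + $570,360 = $663,800
Less deposit already applied: $663,800 − $155,130 = $508,670
Cap: 4% of $5,714,000 = $228,560
Cap at $228,560: $508,670 exceeds the cap → $228,560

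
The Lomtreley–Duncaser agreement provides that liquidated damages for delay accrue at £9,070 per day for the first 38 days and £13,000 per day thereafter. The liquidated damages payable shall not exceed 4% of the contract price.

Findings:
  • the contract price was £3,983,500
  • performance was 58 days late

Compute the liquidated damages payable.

£159,340

First 38 days: 38 × £9,070 = £344,660
Remaining days: (58 − 38) × £13,000 = £260,000
Accrued per-day damages: £344,660 + £260,000 = £604,660
Cap: 4% of £3,983,500 = £159,340
Cap at £159,340: £604,660 exceeds the cap → £159,340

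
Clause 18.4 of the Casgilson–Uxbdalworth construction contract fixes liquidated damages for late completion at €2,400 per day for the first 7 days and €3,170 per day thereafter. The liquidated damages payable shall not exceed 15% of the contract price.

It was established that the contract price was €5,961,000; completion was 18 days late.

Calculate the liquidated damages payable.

First 7 days: 7 × €2,400 = €16,800
Remaining days: (18 − 7) × €3,170 = €34,870
Accrued per-day damages: €16,800 + €34,870 = €51,670
Cap: 15% of €5,961,000 = €894,150
Cap at €894,150: €51,670 is within the cap, no reduction.

€51,670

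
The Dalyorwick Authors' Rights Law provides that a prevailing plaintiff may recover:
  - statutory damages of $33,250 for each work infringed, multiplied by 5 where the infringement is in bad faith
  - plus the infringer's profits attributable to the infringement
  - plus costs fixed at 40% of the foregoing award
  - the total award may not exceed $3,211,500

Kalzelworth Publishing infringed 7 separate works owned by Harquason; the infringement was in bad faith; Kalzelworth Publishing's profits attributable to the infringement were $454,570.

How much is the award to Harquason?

Statutory damages: 7 × $33,250 = $232,750
Multiplied by 5: 5 × $232,750 = $1,163,750
Combined award: $1,163,750 + $454,570 = $1,618,320
Costs: 40% of $1,618,320 = $647,328
Award plus costs: $1,618,320 + $647,328 = $2,265,648
Cap at $3,211,500: $2,265,648 is within the cap, no reduction.

$2,265,648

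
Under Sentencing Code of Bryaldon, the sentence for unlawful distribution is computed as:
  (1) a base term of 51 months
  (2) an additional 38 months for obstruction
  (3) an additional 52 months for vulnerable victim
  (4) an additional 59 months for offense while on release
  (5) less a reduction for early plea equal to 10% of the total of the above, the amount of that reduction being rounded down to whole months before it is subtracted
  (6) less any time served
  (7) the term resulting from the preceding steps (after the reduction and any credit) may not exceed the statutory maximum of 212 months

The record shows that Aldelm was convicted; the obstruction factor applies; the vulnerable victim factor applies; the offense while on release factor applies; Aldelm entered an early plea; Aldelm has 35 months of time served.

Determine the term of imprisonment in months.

145 months

Obstruction enhancement: +38 months
Vulnerable victim enhancement: +52 months
Offense while on release enhancement: +59 months
Adjusted term: 51 months + 38 months + 52 months + 59 months = 200 months
Early plea reduction: 10% of 200 months = 20 months (rounded down)
After reduction: 200 − 20 = 180 months
Less time served: 180 months − 35 months = 145 months
Cap at 212 months: 145 months is within the cap, no reduction.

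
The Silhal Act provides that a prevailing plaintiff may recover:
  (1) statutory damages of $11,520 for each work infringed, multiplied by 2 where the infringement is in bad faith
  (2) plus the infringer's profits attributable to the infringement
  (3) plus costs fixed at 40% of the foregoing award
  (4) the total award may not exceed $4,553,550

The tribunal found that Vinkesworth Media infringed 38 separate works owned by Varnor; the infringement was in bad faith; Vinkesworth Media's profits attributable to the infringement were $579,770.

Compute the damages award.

Statutory damages: 38 × $11,520 = $437,760
Doubled: 2 × $437,760 = $875,520
Combined award: $875,520 + $579,770 = $1,455,290
Costs: 40% of $1,455,290 = $582,116
Award plus costs: $1,455,290 + $582,116 = $2,037,406
Cap at $4,553,550: $2,037,406 is within the cap, no reduction.

Award: $2,037,406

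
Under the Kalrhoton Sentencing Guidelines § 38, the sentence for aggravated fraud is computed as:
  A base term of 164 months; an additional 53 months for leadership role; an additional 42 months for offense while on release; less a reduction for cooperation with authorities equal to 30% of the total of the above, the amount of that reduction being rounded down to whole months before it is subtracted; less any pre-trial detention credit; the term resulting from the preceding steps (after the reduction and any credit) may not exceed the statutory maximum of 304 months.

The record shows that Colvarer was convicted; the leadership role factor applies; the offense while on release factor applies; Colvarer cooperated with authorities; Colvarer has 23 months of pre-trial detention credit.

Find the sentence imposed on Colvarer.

159 months

Leadership role enhancement: +53 months
Offense while on release enhancement: +42 months
Adjusted term: 164 months + 53 months + 42 months = 259 months
Cooperation with authorities reduction: 30% of 259 months = 77 months (rounded down)
After reduction: 259 − 77 = 182 months
Less pre-trial detention credit: 182 months − 23 months = 159 months
Cap at 304 months: 159 months is within the cap, no reduction.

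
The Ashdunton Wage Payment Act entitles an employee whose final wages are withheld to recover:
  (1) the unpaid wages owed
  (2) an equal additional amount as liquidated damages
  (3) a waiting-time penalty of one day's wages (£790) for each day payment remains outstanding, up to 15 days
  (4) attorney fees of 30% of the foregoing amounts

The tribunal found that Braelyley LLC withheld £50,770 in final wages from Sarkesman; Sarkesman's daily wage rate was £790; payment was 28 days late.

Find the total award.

£147,407

Liquidated damages (equal amount): £50,770
Penalty days: min(28, 15) = 15
Waiting-time penalty: 15 × £790 = £11,850
Subtotal: £50,770 + £50,770 + £11,850 = £113,390
Attorney fees: 30% of £113,390 = £34,017
Total award: £113,390 + £34,017 = £147,407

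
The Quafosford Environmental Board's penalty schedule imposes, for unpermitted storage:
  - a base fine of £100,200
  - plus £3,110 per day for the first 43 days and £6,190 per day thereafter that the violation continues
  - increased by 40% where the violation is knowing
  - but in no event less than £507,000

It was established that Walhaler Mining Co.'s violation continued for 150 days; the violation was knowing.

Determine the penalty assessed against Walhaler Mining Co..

£1,254,764

First 43 days: 43 × £3,110 = £133,730
Remaining days: (150 − 43) × £6,190 = £662,330
Per-day component: £133,730 + £662,330 = £796,060
Base plus per-day: £100,200 + £796,060 = £896,260
Enhancement: 40% of £896,260 = £358,504
Enhanced fine: £896,260 + £358,504 = £1,254,764
Minimum £507,000: £1,254,764 meets the minimum, no increase.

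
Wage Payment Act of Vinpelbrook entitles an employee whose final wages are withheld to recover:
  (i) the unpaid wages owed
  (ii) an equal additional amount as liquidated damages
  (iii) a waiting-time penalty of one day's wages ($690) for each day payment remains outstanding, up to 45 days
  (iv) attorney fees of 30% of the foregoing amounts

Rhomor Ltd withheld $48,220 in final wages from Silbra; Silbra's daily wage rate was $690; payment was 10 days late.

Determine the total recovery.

Liquidated damages (equal amount): $48,220
Penalty days: min(10, 45) = 10
Waiting-time penalty: 10 × $690 = $6,900
Subtotal: $48,220 + $48,220 + $6,900 = $103,340
Attorney fees: 30% of $103,340 = $31,002
Total award: $103,340 + $31,002 = $134,342

$134,342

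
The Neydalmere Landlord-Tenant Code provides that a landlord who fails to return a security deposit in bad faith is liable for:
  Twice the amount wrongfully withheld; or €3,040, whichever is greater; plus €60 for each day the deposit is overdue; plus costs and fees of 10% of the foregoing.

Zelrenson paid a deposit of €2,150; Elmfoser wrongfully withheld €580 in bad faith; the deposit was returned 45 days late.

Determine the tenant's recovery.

€6,314

Doubled: 2 × €580 = €1,160
Minimum €3,040: €1,160 is below the minimum → €3,040
Late-return penalty: 45 × €60 = €2,700
Damages plus late penalty: €3,040 + €2,700 = €5,740
Costs and fees: 10% of €5,740 = €574
Total recovery: €5,740 + €574 = €6,314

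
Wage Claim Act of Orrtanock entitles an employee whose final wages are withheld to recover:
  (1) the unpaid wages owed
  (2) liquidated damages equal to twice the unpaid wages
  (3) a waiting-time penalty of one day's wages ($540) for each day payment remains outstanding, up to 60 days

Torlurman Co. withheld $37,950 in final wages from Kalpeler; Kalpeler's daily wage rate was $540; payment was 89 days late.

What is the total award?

Total award: $146,250

Doubled: 2 × $37,950 = $75,900
Penalty days: min(89, 60) = 60
Waiting-time penalty: 60 × $540 = $32,400
Total award: $37,950 + $75,900 + $32,400 = $146,250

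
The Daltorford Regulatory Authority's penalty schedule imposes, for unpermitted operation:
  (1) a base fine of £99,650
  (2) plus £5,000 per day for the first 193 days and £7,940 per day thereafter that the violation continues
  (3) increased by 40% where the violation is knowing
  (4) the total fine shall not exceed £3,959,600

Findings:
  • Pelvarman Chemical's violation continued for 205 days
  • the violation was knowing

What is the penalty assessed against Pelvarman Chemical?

Civil penalty: £1,623,902

First 193 days: 193 × £5,000 = £965,000
Remaining days: (205 − 193) × £7,940 = £95,280
Per-day component: £965,000 + £95,280 = £1,060,280
Base plus per-day: £99,650 + £1,060,280 = £1,159,930
Enhancement: 40% of £1,159,930 = £463,972
Enhanced fine: £1,159,930 + £463,972 = £1,623,902
Cap at £3,959,600: £1,623,902 is within the cap, no reduction.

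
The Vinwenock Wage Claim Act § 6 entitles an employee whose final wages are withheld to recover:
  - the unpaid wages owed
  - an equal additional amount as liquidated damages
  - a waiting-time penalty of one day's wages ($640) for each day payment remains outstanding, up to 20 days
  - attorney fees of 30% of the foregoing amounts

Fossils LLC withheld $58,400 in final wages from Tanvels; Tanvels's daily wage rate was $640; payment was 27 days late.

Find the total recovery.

Liquidated damages (equal amount): $58,400
Penalty days: min(27, 20) = 20
Waiting-time penalty: 20 × $640 = $12,800
Subtotal: $58,400 + $58,400 + $12,800 = $129,600
Attorney fees: 30% of $129,600 = $38,880
Total award: $129,600 + $38,880 = $168,480

$168,480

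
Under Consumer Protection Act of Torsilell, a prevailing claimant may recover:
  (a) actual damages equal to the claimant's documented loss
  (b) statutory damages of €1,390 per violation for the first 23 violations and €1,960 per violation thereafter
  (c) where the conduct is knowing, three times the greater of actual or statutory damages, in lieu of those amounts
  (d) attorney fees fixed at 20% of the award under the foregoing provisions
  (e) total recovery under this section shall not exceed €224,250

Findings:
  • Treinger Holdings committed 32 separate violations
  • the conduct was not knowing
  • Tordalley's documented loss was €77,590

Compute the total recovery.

€152,640

First 23 violations: 23 × €1,390 = €31,970
Remaining violations: (32 − 23) × €1,960 = €17,640
Statutory damages: €31,970 + €17,640 = €49,610
Conduct not knowing: the in-lieu enhancement does not apply.
Actual plus statutory damages: €77,590 + €49,610 = €127,200
Attorney fees: 20% of €127,200 = €25,440
Total before cap: €127,200 + €25,440 = €152,640
Cap at €224,250: €152,640 is within the cap, no reduction.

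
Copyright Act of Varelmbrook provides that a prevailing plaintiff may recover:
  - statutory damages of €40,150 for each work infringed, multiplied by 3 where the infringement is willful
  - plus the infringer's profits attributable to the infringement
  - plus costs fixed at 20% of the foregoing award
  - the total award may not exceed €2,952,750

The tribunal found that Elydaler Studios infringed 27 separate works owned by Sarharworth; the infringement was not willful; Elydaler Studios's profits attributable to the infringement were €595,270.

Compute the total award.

Statutory damages: 27 × €40,150 = €1,084,050
Infringement not willful: no ×3 enhancement.
Combined award: €1,084,050 + €595,270 = €1,679,320
Costs: 20% of €1,679,320 = €335,864
Award plus costs: €1,679,320 + €335,864 = €2,015,184
Cap at €2,952,750: €2,015,184 is within the cap, no reduction.

€2,015,184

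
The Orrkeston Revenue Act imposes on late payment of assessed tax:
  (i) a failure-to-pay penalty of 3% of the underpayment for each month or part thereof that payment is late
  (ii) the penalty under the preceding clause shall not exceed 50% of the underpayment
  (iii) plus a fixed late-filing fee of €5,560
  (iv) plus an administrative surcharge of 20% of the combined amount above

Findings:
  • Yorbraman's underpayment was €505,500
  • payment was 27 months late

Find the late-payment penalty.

Accrued rate: 3% × 27 = 81%, capped at 50% → 50%
Failure-to-pay penalty: 50% of €505,500 = €252,750
Penalty before surcharge: €252,750 + €5,560 = €258,310
Administrative surcharge: 20% of €258,310 = €51,662
Total penalty: €258,310 + €51,662 = €309,972

Penalty: €309,972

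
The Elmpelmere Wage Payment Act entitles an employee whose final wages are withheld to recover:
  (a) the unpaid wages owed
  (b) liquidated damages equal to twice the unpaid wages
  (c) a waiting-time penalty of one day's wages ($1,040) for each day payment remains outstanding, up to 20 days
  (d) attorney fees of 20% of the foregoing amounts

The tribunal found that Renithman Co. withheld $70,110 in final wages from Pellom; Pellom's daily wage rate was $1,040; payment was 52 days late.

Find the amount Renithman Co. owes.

Doubled: 2 × $70,110 = $140,220
Penalty days: min(52, 20) = 20
Waiting-time penalty: 20 × $1,040 = $20,800
Subtotal: $70,110 + $140,220 + $20,800 = $231,130
Attorney fees: 20% of $231,130 = $46,226
Total award: $231,130 + $46,226 = $277,356

$277,356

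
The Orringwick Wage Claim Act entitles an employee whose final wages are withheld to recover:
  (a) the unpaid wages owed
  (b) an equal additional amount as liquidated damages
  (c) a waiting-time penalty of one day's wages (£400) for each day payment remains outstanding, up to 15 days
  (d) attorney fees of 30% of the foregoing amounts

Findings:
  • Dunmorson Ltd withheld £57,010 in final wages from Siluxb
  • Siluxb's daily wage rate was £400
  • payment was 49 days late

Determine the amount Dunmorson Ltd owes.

Liquidated damages (equal amount): £57,010
Penalty days: min(49, 15) = 15
Waiting-time penalty: 15 × £400 = £6,000
Subtotal: £57,010 + £57,010 + £6,000 = £120,020
Attorney fees: 30% of £120,020 = £36,006
Total award: £120,020 + £36,006 = £156,026

£156,026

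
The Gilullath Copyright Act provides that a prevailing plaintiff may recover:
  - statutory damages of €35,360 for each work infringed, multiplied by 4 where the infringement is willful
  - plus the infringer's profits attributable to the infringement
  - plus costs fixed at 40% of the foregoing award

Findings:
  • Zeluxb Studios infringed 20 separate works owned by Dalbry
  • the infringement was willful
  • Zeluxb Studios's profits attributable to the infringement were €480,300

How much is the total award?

Statutory damages: 20 × €35,360 = €707,200
Multiplied by 4: 4 × €707,200 = €2,828,800
Combined award: €2,828,800 + €480,300 = €3,309,100
Costs: 40% of €3,309,100 = €1,323,640
Award plus costs: €3,309,100 + €1,323,640 = €4,632,740

€4,632,740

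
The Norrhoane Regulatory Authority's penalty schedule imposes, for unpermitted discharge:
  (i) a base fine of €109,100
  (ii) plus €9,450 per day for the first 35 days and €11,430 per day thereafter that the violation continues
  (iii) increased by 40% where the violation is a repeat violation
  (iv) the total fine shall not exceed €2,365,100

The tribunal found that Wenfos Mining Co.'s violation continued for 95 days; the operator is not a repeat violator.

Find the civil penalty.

First 35 days: 35 × €9,450 = €330,750
Remaining days: (95 − 35) × €11,430 = €685,800
Per-day component: €330,750 + €685,800 = €1,016,550
Base plus per-day: €109,100 + €1,016,550 = €1,125,650
The operator is not a repeat violator: no 40% increase.
Cap at €2,365,100: €1,125,650 is within the cap, no reduction.

€1,125,650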